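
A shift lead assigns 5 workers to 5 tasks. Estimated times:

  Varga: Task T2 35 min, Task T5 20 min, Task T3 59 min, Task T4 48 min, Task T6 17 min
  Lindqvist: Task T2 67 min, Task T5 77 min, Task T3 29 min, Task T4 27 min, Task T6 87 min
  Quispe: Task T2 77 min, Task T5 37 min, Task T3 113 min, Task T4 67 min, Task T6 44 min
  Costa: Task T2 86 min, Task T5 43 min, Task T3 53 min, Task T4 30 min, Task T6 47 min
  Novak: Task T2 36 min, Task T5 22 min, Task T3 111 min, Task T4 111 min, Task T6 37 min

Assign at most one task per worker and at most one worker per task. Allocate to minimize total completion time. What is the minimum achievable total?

This is the linear assignment problem.
Optimal: Varga→Task T6 (17 min), Lindqvist→Task T3 (29 min), Quispe→Task T5 (37 min), Costa→Task T4 (30 min), Novak→Task T2 (36 min) — total 17+29+37+30+36 = 149 min.
Row-greedy (each worker in turn takes its cheapest remaining task) gives 170 min, worse by 21.
Swapping Costa↔Varga (Costa→Task T6 47 min, Varga→Task T4 48 min) adds 48.

Minimum total: 149 min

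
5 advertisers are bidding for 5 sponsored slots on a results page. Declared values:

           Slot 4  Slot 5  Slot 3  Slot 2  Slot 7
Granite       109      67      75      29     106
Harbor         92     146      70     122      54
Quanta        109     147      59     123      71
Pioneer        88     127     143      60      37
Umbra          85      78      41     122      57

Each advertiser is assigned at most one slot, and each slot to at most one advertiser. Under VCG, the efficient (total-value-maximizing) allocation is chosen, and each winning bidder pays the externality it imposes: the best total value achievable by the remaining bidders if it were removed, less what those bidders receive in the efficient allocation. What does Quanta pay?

Quanta pays $3.

Efficient allocation: Granite→Slot 7 ($106), Harbor→Slot 5 ($146), Quanta→Slot 4 ($109), Pioneer→Slot 3 ($143), Umbra→Slot 2 ($122); total welfare W = $626.
Quanta receives Slot 4 at value $109, so the others get W − 109 = $517.
Without Quanta: best allocation of the remaining 4 bidders over all 5 slots is Granite→Slot 4 ($109), Harbor→Slot 5 ($146), Pioneer→Slot 3 ($143), Umbra→Slot 2 ($122), total $520.
VCG payment = (others' best without Quanta) − (others' welfare with Quanta) = 520 − 517 = $3.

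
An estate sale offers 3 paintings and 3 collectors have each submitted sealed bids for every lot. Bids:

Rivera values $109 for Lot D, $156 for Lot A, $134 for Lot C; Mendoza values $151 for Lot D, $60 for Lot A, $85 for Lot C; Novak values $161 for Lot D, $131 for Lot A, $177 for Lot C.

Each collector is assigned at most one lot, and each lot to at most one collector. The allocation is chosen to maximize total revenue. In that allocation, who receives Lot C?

Optimal: Rivera→Lot A ($156), Mendoza→Lot D ($151), Novak→Lot C ($177) — total 156+151+177 = $484.
Column-greedy (each lot in turn goes to its best remaining collector) gives $402, worse by 82.
Next-best assignment: Rivera→Lot C, Mendoza→Lot D, Novak→Lot A = $416.
Swapping Mendoza↔Novak (Mendoza→Lot C $85, Novak→Lot D $161) loses 82.
No other one-to-one assignment exceeds $484.

Novak receives Lot C.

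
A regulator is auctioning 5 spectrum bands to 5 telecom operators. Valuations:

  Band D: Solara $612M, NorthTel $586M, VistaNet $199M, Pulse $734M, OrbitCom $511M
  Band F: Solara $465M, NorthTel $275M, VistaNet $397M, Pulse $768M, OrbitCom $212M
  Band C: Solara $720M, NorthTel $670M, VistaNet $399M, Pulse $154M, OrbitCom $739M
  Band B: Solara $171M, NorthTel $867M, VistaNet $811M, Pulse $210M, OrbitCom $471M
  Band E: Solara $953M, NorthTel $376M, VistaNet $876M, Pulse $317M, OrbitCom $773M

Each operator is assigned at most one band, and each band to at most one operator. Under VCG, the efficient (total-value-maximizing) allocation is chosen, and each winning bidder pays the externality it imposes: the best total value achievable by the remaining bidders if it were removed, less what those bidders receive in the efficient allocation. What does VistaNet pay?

Efficient allocation: Solara→Band D ($612M), NorthTel→Band B ($867M), VistaNet→Band E ($876M), Pulse→Band F ($768M), OrbitCom→Band C ($739M); total welfare W = $3862M.
VistaNet receives Band E at value $876M, so the others get W − 876 = $2986M.
Without VistaNet: best allocation of the remaining 4 bidders over all 5 bands is Solara→Band E ($953M), NorthTel→Band B ($867M), Pulse→Band F ($768M), OrbitCom→Band C ($739M), total $3327M.
VCG payment = (others' best without VistaNet) − (others' welfare with VistaNet) = 3327 − 2986 = $341M.

VistaNet pays $341M.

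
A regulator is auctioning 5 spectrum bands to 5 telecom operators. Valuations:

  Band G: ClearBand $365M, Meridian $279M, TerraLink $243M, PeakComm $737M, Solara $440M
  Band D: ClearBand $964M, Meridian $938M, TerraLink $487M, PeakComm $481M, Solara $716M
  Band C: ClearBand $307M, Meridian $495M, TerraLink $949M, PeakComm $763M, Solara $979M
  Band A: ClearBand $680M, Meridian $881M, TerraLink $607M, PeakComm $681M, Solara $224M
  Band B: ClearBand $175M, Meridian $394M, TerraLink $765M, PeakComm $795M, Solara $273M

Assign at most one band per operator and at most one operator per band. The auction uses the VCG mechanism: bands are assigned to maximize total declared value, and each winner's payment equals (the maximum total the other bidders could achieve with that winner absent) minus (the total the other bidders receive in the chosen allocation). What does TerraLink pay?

Efficient allocation: ClearBand→Band D ($964M), Meridian→Band A ($881M), TerraLink→Band B ($765M), PeakComm→Band G ($737M), Solara→Band C ($979M); total welfare W = $4326M.
TerraLink receives Band B at value $765M, so the others get W − 765 = $3561M.
Without TerraLink: best allocation of the remaining 4 bidders over all 5 bands is ClearBand→Band D ($964M), Meridian→Band A ($881M), PeakComm→Band B ($795M), Solara→Band C ($979M), total $3619M.
VCG payment = (others' best without TerraLink) − (others' welfare with TerraLink) = 3619 − 3561 = $58M.

TerraLink pays $58M.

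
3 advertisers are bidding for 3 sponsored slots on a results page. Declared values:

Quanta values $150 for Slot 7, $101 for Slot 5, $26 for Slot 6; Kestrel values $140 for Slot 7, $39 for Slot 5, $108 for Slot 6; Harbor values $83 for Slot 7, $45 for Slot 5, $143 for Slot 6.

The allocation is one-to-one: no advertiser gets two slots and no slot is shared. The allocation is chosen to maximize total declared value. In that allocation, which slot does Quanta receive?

This is a one-to-one assignment (maximum-weight bipartite matching).
Optimal: Quanta→Slot 5 ($101), Kestrel→Slot 7 ($140), Harbor→Slot 6 ($143) — total 101+140+143 = $384.
Column-greedy (each slot in turn goes to its best remaining advertiser) gives $303, worse by 81.
Next-best assignment: Quanta→Slot 7, Kestrel→Slot 5, Harbor→Slot 6 = $332.
Swapping Quanta↔Harbor (Quanta→Slot 6 $26, Harbor→Slot 5 $45) loses 173.
Quanta's own top slot is Slot 7 ($150), but forcing Quanta→Slot 7 and reassigning the rest optimally gives only $332 — worse by 52.

Quanta receives Slot 5.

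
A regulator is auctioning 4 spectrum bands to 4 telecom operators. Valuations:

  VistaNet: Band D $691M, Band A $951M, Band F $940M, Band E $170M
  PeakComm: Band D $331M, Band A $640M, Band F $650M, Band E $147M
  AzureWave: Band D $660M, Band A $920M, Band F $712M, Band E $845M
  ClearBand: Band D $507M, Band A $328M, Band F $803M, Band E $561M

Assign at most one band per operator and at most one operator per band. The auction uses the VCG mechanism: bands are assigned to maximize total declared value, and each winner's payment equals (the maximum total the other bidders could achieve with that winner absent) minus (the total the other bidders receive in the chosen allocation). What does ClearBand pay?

Efficient allocation: VistaNet→Band D ($691M), PeakComm→Band A ($640M), AzureWave→Band E ($845M), ClearBand→Band F ($803M); total welfare W = $2979M.
ClearBand receives Band F at value $803M, so the others get W − 803 = $2176M.
Without ClearBand: best allocation of the remaining 3 bidders over all 4 bands is VistaNet→Band A ($951M), PeakComm→Band F ($650M), AzureWave→Band E ($845M), total $2446M.
VCG payment = (others' best without ClearBand) − (others' welfare with ClearBand) = 2446 − 2176 = $270M.

ClearBand pays $270M.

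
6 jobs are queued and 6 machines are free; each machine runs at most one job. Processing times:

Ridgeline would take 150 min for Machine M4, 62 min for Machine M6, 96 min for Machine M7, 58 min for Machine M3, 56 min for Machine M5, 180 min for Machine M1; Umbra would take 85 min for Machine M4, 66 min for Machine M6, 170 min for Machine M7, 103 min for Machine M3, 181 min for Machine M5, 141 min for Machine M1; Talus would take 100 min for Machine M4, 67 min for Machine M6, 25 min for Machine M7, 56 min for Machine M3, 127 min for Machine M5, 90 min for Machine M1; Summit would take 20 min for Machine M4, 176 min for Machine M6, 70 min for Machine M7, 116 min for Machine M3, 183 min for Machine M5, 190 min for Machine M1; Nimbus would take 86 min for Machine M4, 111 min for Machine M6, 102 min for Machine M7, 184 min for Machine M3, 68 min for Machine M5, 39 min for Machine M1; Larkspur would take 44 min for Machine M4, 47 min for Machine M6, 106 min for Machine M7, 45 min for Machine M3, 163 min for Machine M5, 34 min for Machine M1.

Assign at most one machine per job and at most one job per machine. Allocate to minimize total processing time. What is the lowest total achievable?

Optimal: Ridgeline→Machine M5 (56 min), Umbra→Machine M6 (66 min), Talus→Machine M7 (25 min), Summit→Machine M4 (20 min), Nimbus→Machine M1 (39 min), Larkspur→Machine M3 (45 min) — total 56+66+25+20+39+45 = 251 min.
Column-greedy (each machine in turn goes to its cheapest remaining job) gives 359 min, worse by 108.
Next-best assignment: Ridgeline→Machine M3, Umbra→Machine M6, Talus→Machine M7, Summit→Machine M4, Nimbus→Machine M5, Larkspur→Machine M1 = 271 min.

Minimum total: 251 min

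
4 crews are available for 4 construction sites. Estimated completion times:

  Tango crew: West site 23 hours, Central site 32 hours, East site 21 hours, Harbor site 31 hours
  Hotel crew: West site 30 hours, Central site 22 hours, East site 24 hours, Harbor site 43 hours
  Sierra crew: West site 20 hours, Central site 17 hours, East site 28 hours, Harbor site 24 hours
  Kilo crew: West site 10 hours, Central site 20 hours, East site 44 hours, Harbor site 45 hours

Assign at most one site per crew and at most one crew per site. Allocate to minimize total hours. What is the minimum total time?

Optimal: Tango crew→East site (21 hours), Hotel crew→Central site (22 hours), Sierra crew→Harbor site (24 hours), Kilo crew→West site (10 hours) — total 21+22+24+10 = 77 hours.
Row-greedy (each crew in turn takes its cheapest remaining site) gives 108 hours, worse by 31.
Next-best assignment: Tango crew→Harbor site, Hotel crew→East site, Sierra crew→Central site, Kilo crew→West site = 82 hours.
Swapping Kilo crew↔Tango crew (Kilo crew→East site 44 hours, Tango crew→West site 23 hours) adds 36.
Every other assignment is strictly worse.

Minimum total: 77 hours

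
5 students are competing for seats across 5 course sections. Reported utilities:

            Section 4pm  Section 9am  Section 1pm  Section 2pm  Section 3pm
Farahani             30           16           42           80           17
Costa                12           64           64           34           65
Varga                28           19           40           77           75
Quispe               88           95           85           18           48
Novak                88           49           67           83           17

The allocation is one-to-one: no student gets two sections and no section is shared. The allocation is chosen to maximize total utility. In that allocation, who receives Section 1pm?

Costa receives Section 1pm.

Optimal: Farahani→Section 2pm (80 points), Costa→Section 1pm (64 points), Varga→Section 3pm (75 points), Quispe→Section 9am (95 points), Novak→Section 4pm (88 points) — total 80+64+75+95+88 = 402 points.
Row-greedy (each student in turn takes its best remaining section) gives 368 points, worse by 34.
Next-best assignment: Farahani→Section 2pm, Costa→Section 9am, Varga→Section 3pm, Quispe→Section 1pm, Novak→Section 4pm = 392 points.
Swapping Costa↔Varga (Costa→Section 3pm 65 points, Varga→Section 1pm 40 points) loses 34.
Costa's own top section is Section 3pm (65 points), but forcing Costa→Section 3pm and reassigning the rest optimally gives only 368 points — worse by 34.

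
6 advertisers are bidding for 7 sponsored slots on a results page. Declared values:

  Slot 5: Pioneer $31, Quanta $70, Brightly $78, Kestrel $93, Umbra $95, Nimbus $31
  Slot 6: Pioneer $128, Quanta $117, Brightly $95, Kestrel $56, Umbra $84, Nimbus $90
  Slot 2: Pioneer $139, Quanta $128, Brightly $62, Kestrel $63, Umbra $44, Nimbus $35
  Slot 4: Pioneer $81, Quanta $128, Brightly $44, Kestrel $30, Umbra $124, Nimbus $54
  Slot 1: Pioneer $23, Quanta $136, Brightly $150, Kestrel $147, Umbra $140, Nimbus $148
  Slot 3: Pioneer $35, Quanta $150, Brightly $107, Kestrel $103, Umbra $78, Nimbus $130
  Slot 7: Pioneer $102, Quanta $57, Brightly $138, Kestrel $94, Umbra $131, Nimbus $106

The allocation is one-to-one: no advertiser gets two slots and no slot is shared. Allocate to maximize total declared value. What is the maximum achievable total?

Treat this as an assignment problem: match each advertiser to one slot.
Optimal: Pioneer→Slot 6 ($128), Quanta→Slot 2 ($128), Brightly→Slot 7 ($138), Kestrel→Slot 1 ($147), Umbra→Slot 4 ($124), Nimbus→Slot 3 ($130) — total 128+128+138+147+124+130 = $795.
Swapping Brightly↔Nimbus (Brightly→Slot 3 $107, Nimbus→Slot 7 $106) loses 55.

Maximum total: $795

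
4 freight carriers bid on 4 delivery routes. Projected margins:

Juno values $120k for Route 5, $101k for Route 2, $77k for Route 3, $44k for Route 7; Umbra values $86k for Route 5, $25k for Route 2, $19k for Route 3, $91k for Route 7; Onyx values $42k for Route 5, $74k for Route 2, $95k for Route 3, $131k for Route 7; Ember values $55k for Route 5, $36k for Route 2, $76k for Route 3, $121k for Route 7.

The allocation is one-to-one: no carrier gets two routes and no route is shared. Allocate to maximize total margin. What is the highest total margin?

Optimal: Juno→Route 2 ($101k), Umbra→Route 5 ($86k), Onyx→Route 3 ($95k), Ember→Route 7 ($121k) — total 101+86+95+121 = $403k.
Row-greedy (each carrier in turn takes its best remaining route) gives $342k, worse by 61.
Swapping Umbra↔Juno (Umbra→Route 2 $25k, Juno→Route 5 $120k) loses 42.
No other one-to-one assignment exceeds $403k.

Max total: $403k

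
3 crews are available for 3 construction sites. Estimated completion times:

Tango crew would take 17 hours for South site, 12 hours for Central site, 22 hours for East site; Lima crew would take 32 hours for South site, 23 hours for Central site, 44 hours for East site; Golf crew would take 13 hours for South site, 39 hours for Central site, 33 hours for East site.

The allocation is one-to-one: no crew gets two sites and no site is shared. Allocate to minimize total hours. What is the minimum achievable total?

Min total: 58 hours

Treat this as an assignment problem: match each crew to one site.
Optimal: Tango crew→East site (22 hours), Lima crew→Central site (23 hours), Golf crew→South site (13 hours) — total 22+23+13 = 58 hours.
Row-greedy (each crew in turn takes its cheapest remaining site) gives 77 hours, worse by 19.
Next-best assignment: Tango crew→Central site, Lima crew→East site, Golf crew→South site = 69 hours.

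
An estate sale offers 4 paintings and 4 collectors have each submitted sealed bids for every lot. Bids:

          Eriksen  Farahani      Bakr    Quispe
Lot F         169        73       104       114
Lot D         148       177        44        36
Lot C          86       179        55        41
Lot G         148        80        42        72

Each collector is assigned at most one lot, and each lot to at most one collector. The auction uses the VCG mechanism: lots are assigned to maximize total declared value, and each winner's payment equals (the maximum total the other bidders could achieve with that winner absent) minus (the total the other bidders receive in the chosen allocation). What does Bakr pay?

Efficient allocation: Eriksen→Lot D ($148), Farahani→Lot C ($179), Bakr→Lot F ($104), Quispe→Lot G ($72); total welfare W = $503.
Bakr receives Lot F at value $104, so the others get W − 104 = $399.
Without Bakr: best allocation of the remaining 3 bidders over all 4 lots is Eriksen→Lot D ($148), Farahani→Lot C ($179), Quispe→Lot F ($114), total $441.
VCG payment = (others' best without Bakr) − (others' welfare with Bakr) = 441 − 399 = $42.

Bakr pays $42.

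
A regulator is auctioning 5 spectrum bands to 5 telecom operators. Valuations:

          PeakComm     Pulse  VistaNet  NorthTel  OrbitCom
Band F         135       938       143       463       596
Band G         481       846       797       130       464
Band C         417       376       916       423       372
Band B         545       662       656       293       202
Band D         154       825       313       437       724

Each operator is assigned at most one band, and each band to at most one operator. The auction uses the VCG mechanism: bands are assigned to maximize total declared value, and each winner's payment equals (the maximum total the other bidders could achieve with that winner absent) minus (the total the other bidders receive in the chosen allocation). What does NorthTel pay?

NorthTel pays $92M.

Efficient allocation: PeakComm→Band B ($545M), Pulse→Band G ($846M), VistaNet→Band C ($916M), NorthTel→Band F ($463M), OrbitCom→Band D ($724M); total welfare W = $3494M.
NorthTel receives Band F at value $463M, so the others get W − 463 = $3031M.
Without NorthTel: best allocation of the remaining 4 bidders over all 5 bands is PeakComm→Band B ($545M), Pulse→Band F ($938M), VistaNet→Band C ($916M), OrbitCom→Band D ($724M), total $3123M.
VCG payment = (others' best without NorthTel) − (others' welfare with NorthTel) = 3123 − 3031 = $92M.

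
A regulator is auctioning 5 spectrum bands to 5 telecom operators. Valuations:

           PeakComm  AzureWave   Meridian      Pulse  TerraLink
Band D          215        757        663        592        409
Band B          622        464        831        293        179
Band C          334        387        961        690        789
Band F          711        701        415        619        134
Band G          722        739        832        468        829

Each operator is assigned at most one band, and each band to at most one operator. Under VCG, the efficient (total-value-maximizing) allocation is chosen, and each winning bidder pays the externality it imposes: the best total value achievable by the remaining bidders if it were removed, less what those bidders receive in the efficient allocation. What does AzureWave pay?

Efficient allocation: PeakComm→Band F ($711M), AzureWave→Band D ($757M), Meridian→Band B ($831M), Pulse→Band C ($690M), TerraLink→Band G ($829M); total welfare W = $3818M.
AzureWave receives Band D at value $757M, so the others get W − 757 = $3061M.
Without AzureWave: best allocation of the remaining 4 bidders over all 5 bands is PeakComm→Band F ($711M), Meridian→Band C ($961M), Pulse→Band D ($592M), TerraLink→Band G ($829M), total $3093M.
VCG payment = (others' best without AzureWave) − (others' welfare with AzureWave) = 3093 − 3061 = $32M.

AzureWave pays $32M.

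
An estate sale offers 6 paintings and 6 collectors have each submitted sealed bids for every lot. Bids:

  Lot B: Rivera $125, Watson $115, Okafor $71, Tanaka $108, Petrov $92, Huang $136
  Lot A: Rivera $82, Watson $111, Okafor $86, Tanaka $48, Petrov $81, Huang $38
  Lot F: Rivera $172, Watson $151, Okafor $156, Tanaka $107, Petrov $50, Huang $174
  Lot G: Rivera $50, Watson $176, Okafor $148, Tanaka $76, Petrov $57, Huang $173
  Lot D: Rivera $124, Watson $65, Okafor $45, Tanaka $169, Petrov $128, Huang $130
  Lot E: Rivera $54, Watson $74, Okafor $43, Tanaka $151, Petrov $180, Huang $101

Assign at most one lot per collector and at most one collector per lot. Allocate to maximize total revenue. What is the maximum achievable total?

This is the linear assignment problem.
Optimal: Rivera→Lot F ($172), Watson→Lot G ($176), Okafor→Lot A ($86), Tanaka→Lot D ($169), Petrov→Lot E ($180), Huang→Lot B ($136) — total 172+176+86+169+180+136 = $919.
Swapping Tanaka↔Rivera (Tanaka→Lot F $107, Rivera→Lot D $124) loses 110.

Maximum total: $919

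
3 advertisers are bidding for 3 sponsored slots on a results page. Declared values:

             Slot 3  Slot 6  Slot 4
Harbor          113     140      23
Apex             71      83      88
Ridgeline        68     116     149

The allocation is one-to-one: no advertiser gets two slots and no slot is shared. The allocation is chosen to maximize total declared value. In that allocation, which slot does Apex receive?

Optimal: Harbor→Slot 6 ($140), Apex→Slot 3 ($71), Ridgeline→Slot 4 ($149) — total 140+71+149 = $360.
Row-greedy (each advertiser in turn takes its best remaining slot) gives $296, worse by 64.
No other one-to-one assignment exceeds $360.
Apex's own top slot is Slot 4 ($88), but forcing Apex→Slot 4 and reassigning the rest optimally gives only $317 — worse by 43.

Apex receives Slot 3.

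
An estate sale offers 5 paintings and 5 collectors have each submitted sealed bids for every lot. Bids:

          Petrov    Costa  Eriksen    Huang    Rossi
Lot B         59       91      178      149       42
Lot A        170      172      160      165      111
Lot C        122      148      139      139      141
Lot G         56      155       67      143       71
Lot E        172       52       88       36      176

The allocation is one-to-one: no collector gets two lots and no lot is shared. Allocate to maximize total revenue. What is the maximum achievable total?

Optimal: Petrov→Lot A ($170), Costa→Lot G ($155), Eriksen→Lot B ($178), Huang→Lot C ($139), Rossi→Lot E ($176) — total 170+155+178+139+176 = $818.
Next-best assignment: Petrov→Lot A, Costa→Lot C, Eriksen→Lot B, Huang→Lot G, Rossi→Lot E = $815.
Swapping Eriksen↔Rossi (Eriksen→Lot E $88, Rossi→Lot B $42) loses 224.

Maximum total: $818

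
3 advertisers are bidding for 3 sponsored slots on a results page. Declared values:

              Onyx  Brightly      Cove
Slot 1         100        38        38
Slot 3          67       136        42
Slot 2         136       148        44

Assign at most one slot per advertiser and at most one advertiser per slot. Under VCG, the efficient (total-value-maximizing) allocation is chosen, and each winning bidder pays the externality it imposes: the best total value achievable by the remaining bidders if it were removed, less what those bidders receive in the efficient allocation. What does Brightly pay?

Brightly pays $4.

Efficient allocation: Onyx→Slot 2 ($136), Brightly→Slot 3 ($136), Cove→Slot 1 ($38); total welfare W = $310.
Brightly receives Slot 3 at value $136, so the others get W − 136 = $174.
Without Brightly: best allocation of the remaining 2 bidders over all 3 slots is Onyx→Slot 2 ($136), Cove→Slot 3 ($42), total $178.
VCG payment = (others' best without Brightly) − (others' welfare with Brightly) = 178 − 174 = $4.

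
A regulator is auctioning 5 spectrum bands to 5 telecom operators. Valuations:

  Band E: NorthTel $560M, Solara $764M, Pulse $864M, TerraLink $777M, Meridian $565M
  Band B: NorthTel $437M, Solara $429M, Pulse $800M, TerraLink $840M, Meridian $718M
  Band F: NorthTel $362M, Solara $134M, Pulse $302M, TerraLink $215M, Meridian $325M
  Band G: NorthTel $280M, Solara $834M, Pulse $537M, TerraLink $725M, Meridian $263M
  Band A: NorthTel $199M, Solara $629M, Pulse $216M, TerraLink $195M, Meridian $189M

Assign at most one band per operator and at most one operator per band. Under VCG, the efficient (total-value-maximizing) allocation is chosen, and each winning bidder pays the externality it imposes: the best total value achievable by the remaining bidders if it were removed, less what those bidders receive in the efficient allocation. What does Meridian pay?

Meridian pays $320M.

Efficient allocation: NorthTel→Band F ($362M), Solara→Band A ($629M), Pulse→Band E ($864M), TerraLink→Band G ($725M), Meridian→Band B ($718M); total welfare W = $3298M.
Meridian receives Band B at value $718M, so the others get W − 718 = $2580M.
Without Meridian: best allocation of the remaining 4 bidders over all 5 bands is NorthTel→Band F ($362M), Solara→Band G ($834M), Pulse→Band E ($864M), TerraLink→Band B ($840M), total $2900M.
VCG payment = (others' best without Meridian) − (others' welfare with Meridian) = 2900 − 2580 = $320M.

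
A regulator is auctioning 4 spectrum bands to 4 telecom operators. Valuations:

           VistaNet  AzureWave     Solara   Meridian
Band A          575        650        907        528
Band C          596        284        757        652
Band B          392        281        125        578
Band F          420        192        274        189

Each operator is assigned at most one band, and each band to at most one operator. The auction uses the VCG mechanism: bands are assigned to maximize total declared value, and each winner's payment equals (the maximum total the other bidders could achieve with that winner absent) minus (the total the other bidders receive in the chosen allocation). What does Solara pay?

Solara pays $176M.

Efficient allocation: VistaNet→Band F ($420M), AzureWave→Band A ($650M), Solara→Band C ($757M), Meridian→Band B ($578M); total welfare W = $2405M.
Solara receives Band C at value $757M, so the others get W − 757 = $1648M.
Without Solara: best allocation of the remaining 3 bidders over all 4 bands is VistaNet→Band C ($596M), AzureWave→Band A ($650M), Meridian→Band B ($578M), total $1824M.
VCG payment = (others' best without Solara) − (others' welfare with Solara) = 1824 − 1648 = $176M.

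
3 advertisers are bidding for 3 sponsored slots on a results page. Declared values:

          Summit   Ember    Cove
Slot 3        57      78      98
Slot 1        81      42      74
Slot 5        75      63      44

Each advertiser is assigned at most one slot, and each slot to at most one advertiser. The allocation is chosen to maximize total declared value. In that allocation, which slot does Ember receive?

Ember receives Slot 5.

Optimal: Summit→Slot 1 ($81), Ember→Slot 5 ($63), Cove→Slot 3 ($98) — total 81+63+98 = $242.
Row-greedy (each advertiser in turn takes its best remaining slot) gives $203, worse by 39.
Swapping Summit↔Ember (Summit→Slot 5 $75, Ember→Slot 1 $42) loses 27.
Ember's own top slot is Slot 3 ($78), but forcing Ember→Slot 3 and reassigning the rest optimally gives only $227 — worse by 15.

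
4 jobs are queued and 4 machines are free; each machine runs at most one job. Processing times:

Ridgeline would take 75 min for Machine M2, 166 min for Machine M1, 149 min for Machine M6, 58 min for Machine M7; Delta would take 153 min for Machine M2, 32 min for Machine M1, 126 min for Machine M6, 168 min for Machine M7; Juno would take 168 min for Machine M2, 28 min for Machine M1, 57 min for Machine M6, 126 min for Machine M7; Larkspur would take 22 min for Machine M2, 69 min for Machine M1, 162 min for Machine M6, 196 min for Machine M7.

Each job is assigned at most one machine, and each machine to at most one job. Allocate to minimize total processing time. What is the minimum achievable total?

Optimal: Ridgeline→Machine M7 (58 min), Delta→Machine M1 (32 min), Juno→Machine M6 (57 min), Larkspur→Machine M2 (22 min) — total 58+32+57+22 = 169 min.
Column-greedy (each machine in turn goes to its cheapest remaining job) gives 234 min, worse by 65.
Checked against all permutations: 169 min is optimal.

Min total: 169 min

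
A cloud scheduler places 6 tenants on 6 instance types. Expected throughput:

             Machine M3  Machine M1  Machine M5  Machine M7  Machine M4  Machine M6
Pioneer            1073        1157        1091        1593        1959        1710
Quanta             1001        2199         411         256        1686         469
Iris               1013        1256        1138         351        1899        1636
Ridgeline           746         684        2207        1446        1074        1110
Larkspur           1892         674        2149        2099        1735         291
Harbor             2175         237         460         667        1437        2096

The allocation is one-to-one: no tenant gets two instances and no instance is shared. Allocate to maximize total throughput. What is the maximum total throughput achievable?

Maximum total: 12289 ops/s

This is the linear assignment problem.
Optimal: Pioneer→Machine M6 (1710 ops/s), Quanta→Machine M1 (2199 ops/s), Iris→Machine M4 (1899 ops/s), Ridgeline→Machine M5 (2207 ops/s), Larkspur→Machine M7 (2099 ops/s), Harbor→Machine M3 (2175 ops/s) — total 1710+2199+1899+2207+2099+2175 = 12289 ops/s.
Row-greedy (each tenant in turn takes its best remaining instance) gives 12275 ops/s, worse by 14.
Next-best assignment: Pioneer→Machine M4, Quanta→Machine M1, Iris→Machine M6, Ridgeline→Machine M5, Larkspur→Machine M7, Harbor→Machine M3 = 12275 ops/s.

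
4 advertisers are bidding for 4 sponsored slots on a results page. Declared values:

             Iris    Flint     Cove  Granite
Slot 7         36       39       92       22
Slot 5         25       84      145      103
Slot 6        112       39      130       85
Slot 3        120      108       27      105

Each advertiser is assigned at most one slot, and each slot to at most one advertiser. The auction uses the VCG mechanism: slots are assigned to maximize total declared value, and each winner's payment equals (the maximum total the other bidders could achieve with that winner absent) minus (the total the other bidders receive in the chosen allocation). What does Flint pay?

Flint pays $55.

Efficient allocation: Iris→Slot 6 ($112), Flint→Slot 3 ($108), Cove→Slot 7 ($92), Granite→Slot 5 ($103); total welfare W = $415.
Flint receives Slot 3 at value $108, so the others get W − 108 = $307.
Without Flint: best allocation of the remaining 3 bidders over all 4 slots is Iris→Slot 6 ($112), Cove→Slot 5 ($145), Granite→Slot 3 ($105), total $362.
VCG payment = (others' best without Flint) − (others' welfare with Flint) = 362 − 307 = $55.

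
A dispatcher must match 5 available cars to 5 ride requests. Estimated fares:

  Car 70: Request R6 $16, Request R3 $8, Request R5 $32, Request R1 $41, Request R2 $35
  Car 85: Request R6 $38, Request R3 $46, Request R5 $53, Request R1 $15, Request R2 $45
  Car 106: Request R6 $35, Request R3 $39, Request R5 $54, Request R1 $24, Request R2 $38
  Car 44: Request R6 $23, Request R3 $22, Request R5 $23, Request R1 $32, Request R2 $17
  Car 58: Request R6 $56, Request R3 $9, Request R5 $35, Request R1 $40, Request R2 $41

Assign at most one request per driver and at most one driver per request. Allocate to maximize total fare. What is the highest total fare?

Maximum total: $223

Treat this as an assignment problem: match each driver to one request.
Optimal: Car 70→Request R2 ($35), Car 85→Request R3 ($46), Car 106→Request R5 ($54), Car 44→Request R1 ($32), Car 58→Request R6 ($56) — total 35+46+54+32+56 = $223.
Next-best assignment: Car 70→Request R1, Car 85→Request R2, Car 106→Request R5, Car 44→Request R3, Car 58→Request R6 = $218.
Checked against all permutations: $223 is optimal.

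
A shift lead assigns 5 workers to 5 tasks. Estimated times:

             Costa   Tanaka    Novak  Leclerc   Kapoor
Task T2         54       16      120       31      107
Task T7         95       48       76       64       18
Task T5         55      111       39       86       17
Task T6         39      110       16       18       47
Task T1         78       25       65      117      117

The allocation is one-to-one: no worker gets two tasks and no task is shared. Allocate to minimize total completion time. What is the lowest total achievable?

Optimal: Costa→Task T5 (55 min), Tanaka→Task T1 (25 min), Novak→Task T6 (16 min), Leclerc→Task T2 (31 min), Kapoor→Task T7 (18 min) — total 55+25+16+31+18 = 145 min.
Column-greedy (each task in turn goes to its cheapest remaining worker) gives 169 min, worse by 24.

Min total: 145 min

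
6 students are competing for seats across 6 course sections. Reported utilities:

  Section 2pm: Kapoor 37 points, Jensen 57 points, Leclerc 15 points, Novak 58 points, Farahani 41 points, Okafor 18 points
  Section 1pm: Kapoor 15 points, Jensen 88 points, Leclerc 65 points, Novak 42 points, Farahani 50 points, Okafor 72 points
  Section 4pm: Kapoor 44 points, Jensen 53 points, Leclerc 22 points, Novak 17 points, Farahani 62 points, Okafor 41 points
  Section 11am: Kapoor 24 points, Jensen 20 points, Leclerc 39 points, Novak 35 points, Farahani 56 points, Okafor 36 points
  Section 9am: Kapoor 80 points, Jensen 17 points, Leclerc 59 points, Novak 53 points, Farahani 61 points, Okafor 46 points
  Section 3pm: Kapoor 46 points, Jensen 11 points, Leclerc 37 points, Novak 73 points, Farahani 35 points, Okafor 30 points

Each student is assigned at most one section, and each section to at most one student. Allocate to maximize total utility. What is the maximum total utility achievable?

Optimal: Kapoor→Section 9am (80 points), Jensen→Section 2pm (57 points), Leclerc→Section 11am (39 points), Novak→Section 3pm (73 points), Farahani→Section 4pm (62 points), Okafor→Section 1pm (72 points) — total 80+57+39+73+62+72 = 383 points.

Maximum total: 383 points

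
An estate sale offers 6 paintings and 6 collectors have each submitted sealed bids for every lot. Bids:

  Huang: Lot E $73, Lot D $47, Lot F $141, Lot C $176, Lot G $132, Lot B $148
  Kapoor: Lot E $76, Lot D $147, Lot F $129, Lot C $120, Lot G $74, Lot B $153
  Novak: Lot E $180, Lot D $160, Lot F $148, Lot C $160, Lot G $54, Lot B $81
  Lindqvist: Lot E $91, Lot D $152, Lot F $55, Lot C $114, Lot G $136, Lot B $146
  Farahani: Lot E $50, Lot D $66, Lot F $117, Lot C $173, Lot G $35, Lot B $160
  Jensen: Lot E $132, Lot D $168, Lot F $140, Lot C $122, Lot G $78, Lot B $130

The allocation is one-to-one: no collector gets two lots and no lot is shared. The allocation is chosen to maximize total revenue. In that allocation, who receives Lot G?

This is the linear assignment problem.
Optimal: Huang→Lot F ($141), Kapoor→Lot B ($153), Novak→Lot E ($180), Lindqvist→Lot G ($136), Farahani→Lot C ($173), Jensen→Lot D ($168) — total 141+153+180+136+173+168 = $951.
Max-entry greedy (repeatedly take the single best remaining cell) gives $949, worse by 2.
Lindqvist's own top lot is Lot D ($152), but forcing Lindqvist→Lot D and reassigning the rest optimally gives only $930 — worse by 21.

Lindqvist receives Lot G.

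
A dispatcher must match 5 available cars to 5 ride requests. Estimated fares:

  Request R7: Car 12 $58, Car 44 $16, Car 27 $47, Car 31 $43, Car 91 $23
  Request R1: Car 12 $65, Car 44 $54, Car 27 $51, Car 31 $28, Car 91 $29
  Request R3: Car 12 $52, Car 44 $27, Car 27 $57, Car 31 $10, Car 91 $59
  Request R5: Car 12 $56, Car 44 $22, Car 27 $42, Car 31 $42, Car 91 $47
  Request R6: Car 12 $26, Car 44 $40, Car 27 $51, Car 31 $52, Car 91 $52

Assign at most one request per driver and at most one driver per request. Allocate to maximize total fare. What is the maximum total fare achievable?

Optimal: Car 12→Request R7 ($58), Car 44→Request R1 ($54), Car 27→Request R3 ($57), Car 31→Request R6 ($52), Car 91→Request R5 ($47) — total 58+54+57+52+47 = $268.
Row-greedy (each driver in turn takes its best remaining request) gives $252, worse by 16.
Swapping Car 12↔Car 27 (Car 12→Request R3 $52, Car 27→Request R7 $47) loses 16.

Maximum total: $268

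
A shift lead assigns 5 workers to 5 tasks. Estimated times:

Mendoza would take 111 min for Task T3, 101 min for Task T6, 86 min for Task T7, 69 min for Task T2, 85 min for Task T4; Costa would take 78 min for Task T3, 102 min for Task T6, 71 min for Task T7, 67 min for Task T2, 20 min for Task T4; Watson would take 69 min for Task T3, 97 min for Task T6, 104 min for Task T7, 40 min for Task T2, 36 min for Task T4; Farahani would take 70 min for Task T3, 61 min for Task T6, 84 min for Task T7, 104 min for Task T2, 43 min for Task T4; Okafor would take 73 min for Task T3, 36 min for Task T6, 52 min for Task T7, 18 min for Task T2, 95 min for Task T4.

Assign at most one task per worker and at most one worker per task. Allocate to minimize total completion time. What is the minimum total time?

Minimum total: 252 min

This is a one-to-one assignment (minimum-cost bipartite matching).
Optimal: Mendoza→Task T7 (86 min), Costa→Task T4 (20 min), Watson→Task T2 (40 min), Farahani→Task T3 (70 min), Okafor→Task T6 (36 min) — total 86+20+40+70+36 = 252 min.
Row-greedy (each worker in turn takes its cheapest remaining task) gives 271 min, worse by 19.
Next-best assignment: Mendoza→Task T7, Costa→Task T4, Watson→Task T3, Farahani→Task T6, Okafor→Task T2 = 254 min.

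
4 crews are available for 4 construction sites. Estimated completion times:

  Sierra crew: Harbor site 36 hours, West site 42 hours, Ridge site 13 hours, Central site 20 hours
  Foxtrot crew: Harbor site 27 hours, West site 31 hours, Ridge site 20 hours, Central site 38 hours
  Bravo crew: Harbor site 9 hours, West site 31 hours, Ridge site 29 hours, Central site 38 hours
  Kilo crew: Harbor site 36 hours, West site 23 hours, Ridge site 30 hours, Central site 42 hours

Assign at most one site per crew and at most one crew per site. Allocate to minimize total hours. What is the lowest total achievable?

Min total: 72 hours

This is a one-to-one assignment (minimum-cost bipartite matching).
Optimal: Sierra crew→Central site (20 hours), Foxtrot crew→Ridge site (20 hours), Bravo crew→Harbor site (9 hours), Kilo crew→West site (23 hours) — total 20+20+9+23 = 72 hours.
Row-greedy (each crew in turn takes its cheapest remaining site) gives 113 hours, worse by 41.
Next-best assignment: Sierra crew→Ridge site, Foxtrot crew→Central site, Bravo crew→Harbor site, Kilo crew→West site = 83 hours.
Swapping Sierra crew↔Bravo crew (Sierra crew→Harbor site 36 hours, Bravo crew→Central site 38 hours) adds 45.
Checked against all permutations: 72 hours is optimal.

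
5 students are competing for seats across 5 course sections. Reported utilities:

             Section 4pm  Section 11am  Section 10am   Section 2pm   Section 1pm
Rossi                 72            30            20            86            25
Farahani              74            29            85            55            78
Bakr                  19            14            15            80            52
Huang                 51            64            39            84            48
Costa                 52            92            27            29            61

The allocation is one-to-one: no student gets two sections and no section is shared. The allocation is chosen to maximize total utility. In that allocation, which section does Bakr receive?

Optimal: Rossi→Section 4pm (72 points), Farahani→Section 10am (85 points), Bakr→Section 1pm (52 points), Huang→Section 2pm (84 points), Costa→Section 11am (92 points) — total 72+85+52+84+92 = 385 points.
Row-greedy (each student in turn takes its best remaining section) gives 339 points, worse by 46.
Next-best assignment: Rossi→Section 4pm, Farahani→Section 10am, Bakr→Section 2pm, Huang→Section 1pm, Costa→Section 11am = 377 points.
Bakr's own top section is Section 2pm (80 points), but forcing Bakr→Section 2pm and reassigning the rest optimally gives only 377 points — worse by 8.

Bakr receives Section 1pm.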